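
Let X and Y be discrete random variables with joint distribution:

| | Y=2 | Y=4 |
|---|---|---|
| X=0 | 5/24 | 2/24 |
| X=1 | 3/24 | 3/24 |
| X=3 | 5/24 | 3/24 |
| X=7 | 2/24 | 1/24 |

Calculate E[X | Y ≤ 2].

32/15

P(Y ≤ 2) = 5/8.
Σ X·P over the event = 0·(5/24) + 1·(3/24) + 3·(5/24) + 7·(2/24) = 4/3.
E[X | Y ≤ 2] = (4/3) / (5/8) = 32/15.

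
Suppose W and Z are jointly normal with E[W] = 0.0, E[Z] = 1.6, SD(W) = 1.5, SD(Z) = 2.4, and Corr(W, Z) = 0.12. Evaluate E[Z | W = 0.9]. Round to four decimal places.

The regression of Z on W has slope ρ·σ_Z/σ_W and passes through (μ_W, μ_Z).
E[Z | W=0.9] = 1.6 + (0.12)·(2.4/1.5)·(0.9 − (0.0)) = 1.6 + (0.192)·(0.9) = 1.7728.

1.7728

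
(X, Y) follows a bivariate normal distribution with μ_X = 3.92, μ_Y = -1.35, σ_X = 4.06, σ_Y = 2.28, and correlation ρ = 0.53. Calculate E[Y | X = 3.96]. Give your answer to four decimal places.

The regression of Y on X has slope ρ·σ_Y/σ_X and passes through (μ_X, μ_Y).
E[Y | X=3.96] = -1.35 + (0.53)·(2.28/4.06)·(3.96 − (3.92)) = -1.35 + (0.29764)·(0.04) = -1.3381.

-1.3381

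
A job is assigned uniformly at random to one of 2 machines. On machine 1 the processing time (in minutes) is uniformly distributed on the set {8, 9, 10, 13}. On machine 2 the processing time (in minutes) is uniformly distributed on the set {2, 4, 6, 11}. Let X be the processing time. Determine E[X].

E[X | machine 1] = (8+9+10+13)/4 = 10.
E[X | machine 2] = (2+4+6+11)/4 = 23/4.
E[X] = (1/2)·(10) + (1/2)·(23/4) = 63/8.

63/8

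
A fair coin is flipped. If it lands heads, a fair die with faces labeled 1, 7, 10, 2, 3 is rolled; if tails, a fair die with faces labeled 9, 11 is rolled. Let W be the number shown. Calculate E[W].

73/10

E[W | heads] = (1+7+10+2+3)/5 = 23/5.
E[W | tails] = (9+11)/2 = 10.
E[W] = (1/2)·(23/5) + (1/2)·(10) = 73/10.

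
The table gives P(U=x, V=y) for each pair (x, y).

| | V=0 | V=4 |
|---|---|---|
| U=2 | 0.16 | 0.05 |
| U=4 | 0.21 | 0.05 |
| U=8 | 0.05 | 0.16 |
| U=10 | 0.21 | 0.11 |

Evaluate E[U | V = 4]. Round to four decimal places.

P(V = 4) = 0.37.
Σ U·P over the event = 2·(0.05) + 4·(0.05) + 8·(0.16) + 10·(0.11) = 2.68.
E[U | V = 4] = (2.68) / (0.37) = 7.2432.

7.2432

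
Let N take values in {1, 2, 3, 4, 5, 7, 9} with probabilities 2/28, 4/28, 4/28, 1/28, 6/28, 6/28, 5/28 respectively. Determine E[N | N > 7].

9

P(N > 7) = 5/28.
Σ over the event: 9·5/28 = 45/28.
E[N | N > 7] = (45/28) / (5/28) = 9.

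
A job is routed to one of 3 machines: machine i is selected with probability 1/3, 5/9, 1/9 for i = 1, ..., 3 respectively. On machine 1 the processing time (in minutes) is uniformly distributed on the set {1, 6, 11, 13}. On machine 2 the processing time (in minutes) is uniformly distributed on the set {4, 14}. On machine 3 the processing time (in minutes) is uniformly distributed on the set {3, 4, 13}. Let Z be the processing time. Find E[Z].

E[Z | machine 1] = (1+6+11+13)/4 = 31/4.
E[Z | machine 2] = (4+14)/2 = 9.
E[Z | machine 3] = (3+4+13)/3 = 20/3.
By the law of total expectation,
E[Z] = (1/3)·(31/4) + (5/9)·(9) + (1/9)·(20/3) = 899/108.

899/108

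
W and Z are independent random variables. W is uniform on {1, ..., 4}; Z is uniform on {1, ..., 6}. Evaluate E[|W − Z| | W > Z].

5/3

Outcomes with W > Z: (2,1), (3,1), (3,2), (4,1), (4,2), (4,3), each with probability 1/24.
E[|W − Z| | W > Z] = (1 + 2 + 1 + 3 + 2 + 1) / 6 = 5/3.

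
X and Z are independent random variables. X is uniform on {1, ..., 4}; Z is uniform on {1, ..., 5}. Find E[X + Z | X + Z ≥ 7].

Outcomes with X + Z ≥ 7: (2,5), (3,4), (3,5), (4,3), (4,4), (4,5), each with probability 1/20.
E[X + Z | X + Z ≥ 7] = (7 + 7 + 8 + 7 + 8 + 9) / 6 = 23/3.

23/3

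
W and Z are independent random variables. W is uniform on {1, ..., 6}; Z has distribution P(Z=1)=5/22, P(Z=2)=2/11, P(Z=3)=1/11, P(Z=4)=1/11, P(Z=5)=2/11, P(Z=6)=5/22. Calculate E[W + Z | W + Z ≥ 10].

269/25

P(W + Z ≥ 10) = 25/132.
Summing (W+Z)·P(x,y) over outcomes with W + Z ≥ 10 gives 269/132.
E[W + Z | W + Z ≥ 10] = (269/132) / (25/132) = 269/25.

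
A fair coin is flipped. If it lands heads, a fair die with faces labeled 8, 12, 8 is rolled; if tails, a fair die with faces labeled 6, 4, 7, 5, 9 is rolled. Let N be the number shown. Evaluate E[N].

233/30

E[N | heads] = (8+12+8)/3 = 28/3.
E[N | tails] = (6+4+7+5+9)/5 = 31/5.
By the law of total expectation,
E[N] = (1/2)·(28/3) + (1/2)·(31/5) = 233/30.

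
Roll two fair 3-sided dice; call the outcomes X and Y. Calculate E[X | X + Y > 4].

P(X + Y > 4) = 1/3.
Summing X·P(x,y) over outcomes with X + Y > 4 gives 8/9.
E[X | X + Y > 4] = (8/9) / (1/3) = 8/3.

8/3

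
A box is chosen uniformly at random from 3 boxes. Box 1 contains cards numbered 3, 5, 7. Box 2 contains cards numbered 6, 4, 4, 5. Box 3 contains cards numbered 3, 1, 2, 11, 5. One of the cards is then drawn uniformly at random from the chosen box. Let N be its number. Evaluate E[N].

E[N | box 1] = (3+5+7)/3 = 5.
E[N | box 2] = (6+4+4+5)/4 = 19/4.
E[N | box 3] = (3+1+2+11+5)/5 = 22/5.
E[N] = (1/3)·(5) + (1/3)·(19/4) + (1/3)·(22/5) = 283/60.

283/60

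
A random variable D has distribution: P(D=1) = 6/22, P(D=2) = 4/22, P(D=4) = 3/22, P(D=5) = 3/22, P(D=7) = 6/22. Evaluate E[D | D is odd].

P(D is odd) = 15/22.
Σ over the event: 1·3/11 + 5·3/22 + 7·3/11 = 63/22.
E[D | D is odd] = (63/22) / (15/22) = 21/5.

21/5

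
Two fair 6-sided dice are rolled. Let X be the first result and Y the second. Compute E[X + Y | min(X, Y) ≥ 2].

P(min(X, Y) ≥ 2) = 25/36.
Summing (X+Y)·P(x,y) over outcomes with min(X, Y) ≥ 2 gives 50/9.
E[X + Y | min(X, Y) ≥ 2] = (50/9) / (25/36) = 8.

8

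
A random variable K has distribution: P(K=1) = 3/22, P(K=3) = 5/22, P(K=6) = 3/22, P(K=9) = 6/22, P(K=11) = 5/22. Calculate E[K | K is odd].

P(K is odd) = 19/22.
Σ over the event: 1·3/22 + 3·5/22 + 9·3/11 + 11·5/22 = 127/22.
E[K | K is odd] = (127/22) / (19/22) = 127/19.

127/19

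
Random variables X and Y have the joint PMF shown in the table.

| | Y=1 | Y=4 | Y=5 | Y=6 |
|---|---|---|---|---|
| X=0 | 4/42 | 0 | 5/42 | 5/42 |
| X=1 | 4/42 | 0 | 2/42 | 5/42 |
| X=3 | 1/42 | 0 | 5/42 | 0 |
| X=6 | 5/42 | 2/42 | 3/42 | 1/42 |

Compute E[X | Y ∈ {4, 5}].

47/17

P(Y ∈ {4, 5}) = 17/42.
Σ X·P over the event = 0·(5/42) + 1·(2/42) + 3·(5/42) + 6·(2/42) + 6·(3/42) = 47/42.
E[X | Y ∈ {4, 5}] = (47/42) / (17/42) = 47/17.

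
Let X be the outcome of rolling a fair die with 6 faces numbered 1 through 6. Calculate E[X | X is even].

Given X is even, X is equally likely to be any of {2, 4, 6}.
E[X | X is even] = (2 + 4 + 6) / 3 = 4.

4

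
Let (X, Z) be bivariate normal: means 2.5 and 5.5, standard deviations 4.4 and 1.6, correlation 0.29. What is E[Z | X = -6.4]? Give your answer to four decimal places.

E[Z | X=x] = μ_Z + ρ(σ_Z/σ_X)(x − μ_X) for jointly normal variables.
E[Z | X=-6.4] = 5.5 + (0.29)·(1.6/4.4)·(-6.4 − (2.5)) = 5.5 + (0.10545)·(-8.9) = 4.5615.

4.5615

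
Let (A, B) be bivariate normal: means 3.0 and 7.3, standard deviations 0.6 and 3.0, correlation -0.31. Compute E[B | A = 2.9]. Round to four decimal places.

E[B | A=x] = μ_B + ρ(σ_B/σ_A)(x − μ_A) for jointly normal variables.
E[B | A=2.9] = 7.3 + (-0.31)·(3.0/0.6)·(2.9 − (3.0)) = 7.3 + (-1.55)·(-0.1) = 7.4550.

7.4550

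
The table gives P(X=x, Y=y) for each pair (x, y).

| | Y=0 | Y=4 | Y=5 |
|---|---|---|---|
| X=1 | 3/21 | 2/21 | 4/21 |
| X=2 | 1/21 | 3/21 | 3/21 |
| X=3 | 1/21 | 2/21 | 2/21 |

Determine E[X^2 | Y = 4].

P(Y = 4) = 1/3.
Σ X^2·P over the event = 1·(2/21) + 4·(3/21) + 9·(2/21) = 32/21.
E[X^2 | Y = 4] = (32/21) / (1/3) = 32/7.

32/7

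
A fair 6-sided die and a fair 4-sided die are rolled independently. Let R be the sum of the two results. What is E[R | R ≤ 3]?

8/3

P(R ≤ 3) = 1/8.
Σ over the event: 2·1/24 + 3·1/12 = 1/3.
E[R | R ≤ 3] = (1/3) / (1/8) = 8/3.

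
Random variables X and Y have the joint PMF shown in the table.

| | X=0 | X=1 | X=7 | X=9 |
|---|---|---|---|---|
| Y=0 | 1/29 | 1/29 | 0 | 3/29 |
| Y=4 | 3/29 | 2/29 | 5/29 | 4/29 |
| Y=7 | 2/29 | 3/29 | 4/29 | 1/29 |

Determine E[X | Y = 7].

4

P(Y = 7) = 10/29.
Σ X·P over the event = 0·(2/29) + 1·(3/29) + 7·(4/29) + 9·(1/29) = 40/29.
E[X | Y = 7] = (40/29) / (10/29) = 4.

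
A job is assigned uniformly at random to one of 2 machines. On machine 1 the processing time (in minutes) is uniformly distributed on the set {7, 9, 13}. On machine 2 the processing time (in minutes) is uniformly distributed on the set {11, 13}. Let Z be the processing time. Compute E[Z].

65/6

E[Z | machine 1] = (7+9+13)/3 = 29/3.
E[Z | machine 2] = (11+13)/2 = 12.
E[Z] = (1/2)·(29/3) + (1/2)·(12) = 65/6.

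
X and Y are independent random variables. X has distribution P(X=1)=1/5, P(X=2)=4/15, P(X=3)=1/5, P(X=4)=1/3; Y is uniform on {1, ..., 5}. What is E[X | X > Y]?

86/25

P(X > Y) = 1/3.
Summing X·P(x,y) over outcomes with X > Y gives 86/75.
E[X | X > Y] = (86/75) / (1/3) = 86/25.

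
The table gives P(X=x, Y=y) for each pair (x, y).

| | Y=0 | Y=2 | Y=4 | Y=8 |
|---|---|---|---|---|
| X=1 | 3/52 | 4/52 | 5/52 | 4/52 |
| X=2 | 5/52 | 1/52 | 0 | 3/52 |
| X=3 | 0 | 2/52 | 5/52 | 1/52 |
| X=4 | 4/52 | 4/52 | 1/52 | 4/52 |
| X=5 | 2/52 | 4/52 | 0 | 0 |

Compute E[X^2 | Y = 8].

89/12

P(Y = 8) = 3/13.
Σ X^2·P over the event = 1·(4/52) + 4·(3/52) + 9·(1/52) + 16·(4/52) = 89/52.
E[X^2 | Y = 8] = (89/52) / (3/13) = 89/12.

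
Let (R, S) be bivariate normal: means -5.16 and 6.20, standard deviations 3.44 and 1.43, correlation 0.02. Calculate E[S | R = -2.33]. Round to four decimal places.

6.2235

E[S | R=x] = μ_S + ρ(σ_S/σ_R)(x − μ_R) for jointly normal variables.
E[S | R=-2.33] = 6.20 + (0.02)·(1.43/3.44)·(-2.33 − (-5.16)) = 6.20 + (0.008314)·(2.83) = 6.2235.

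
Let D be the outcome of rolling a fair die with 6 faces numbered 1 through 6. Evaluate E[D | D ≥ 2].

Given D ≥ 2, D is equally likely to be any of {2, 3, 4, 5, 6}.
E[D | D ≥ 2] = (2 + 3 + 4 + 5 + 6) / 5 = 4.

4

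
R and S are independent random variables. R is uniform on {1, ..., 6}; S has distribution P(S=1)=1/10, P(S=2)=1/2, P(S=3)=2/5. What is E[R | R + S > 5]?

P(R + S > 5) = 11/20.
Summing R·P(x,y) over outcomes with R + S > 5 gives 79/30.
E[R | R + S > 5] = (79/30) / (11/20) = 158/33.

158/33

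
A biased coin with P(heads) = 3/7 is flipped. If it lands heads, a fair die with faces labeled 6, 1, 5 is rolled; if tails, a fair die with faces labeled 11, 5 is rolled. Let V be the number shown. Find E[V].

E[V | heads] = (6+1+5)/3 = 4.
E[V | tails] = (11+5)/2 = 8.
E[V] = (3/7)·(4) + (4/7)·(8) = 44/7.

44/7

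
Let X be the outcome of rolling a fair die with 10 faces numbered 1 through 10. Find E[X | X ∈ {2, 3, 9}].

P(X ∈ {2, 3, 9}) = 3/10.
Σ over the event: 2·1/10 + 3·1/10 + 9·1/10 = 7/5.
E[X | X ∈ {2, 3, 9}] = (7/5) / (3/10) = 14/3.

14/3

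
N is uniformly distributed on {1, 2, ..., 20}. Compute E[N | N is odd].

Given N is odd, N is equally likely to be any of {1, 3, 5, 7, 9, 11, 13, 15, 17, 19}.
E[N | N is odd] = (1 + 3 + 5 + 7 + 9 + 11 + 13 + 15 + 17 + 19) / 10 = 10.

10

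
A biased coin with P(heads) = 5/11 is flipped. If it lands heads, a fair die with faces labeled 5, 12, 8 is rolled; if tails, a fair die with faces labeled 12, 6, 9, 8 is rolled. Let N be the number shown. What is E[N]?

565/66

E[N | heads] = (5+12+8)/3 = 25/3.
E[N | tails] = (12+6+9+8)/4 = 35/4.
By the law of total expectation,
E[N] = (5/11)·(25/3) + (6/11)·(35/4) = 565/66.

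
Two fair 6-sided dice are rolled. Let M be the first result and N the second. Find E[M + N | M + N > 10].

Outcomes with M + N > 10: (5,6), (6,5), (6,6), each with probability 1/36.
E[M + N | M + N > 10] = (11 + 11 + 12) / 3 = 34/3.

34/3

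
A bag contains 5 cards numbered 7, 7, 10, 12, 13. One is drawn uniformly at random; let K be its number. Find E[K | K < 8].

P(K < 8) = 2/5.
Σ over the event: 7·2/5 = 14/5.
E[K | K < 8] = (14/5) / (2/5) = 7.

7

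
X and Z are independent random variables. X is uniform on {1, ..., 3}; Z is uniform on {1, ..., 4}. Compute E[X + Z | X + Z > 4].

Outcomes with X + Z > 4: (1,4), (2,3), (2,4), (3,2), (3,3), (3,4), each with probability 1/12.
E[X + Z | X + Z > 4] = (5 + 5 + 6 + 5 + 6 + 7) / 6 = 17/3.

17/3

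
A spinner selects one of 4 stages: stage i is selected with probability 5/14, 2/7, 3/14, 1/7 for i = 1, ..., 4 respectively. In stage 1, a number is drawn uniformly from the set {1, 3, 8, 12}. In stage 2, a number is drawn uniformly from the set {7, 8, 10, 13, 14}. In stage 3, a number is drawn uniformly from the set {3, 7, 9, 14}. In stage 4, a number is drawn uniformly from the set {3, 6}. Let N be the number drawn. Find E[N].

E[N | stage 1] = (1+3+8+12)/4 = 6.
E[N | stage 2] = (7+8+10+13+14)/5 = 52/5.
E[N | stage 3] = (3+7+9+14)/4 = 33/4.
E[N | stage 4] = (3+6)/2 = 9/2.
By the law of total expectation,
E[N] = (5/14)·(6) + (2/7)·(52/5) + (3/14)·(33/4) + (1/7)·(9/2) = 301/40.

301/40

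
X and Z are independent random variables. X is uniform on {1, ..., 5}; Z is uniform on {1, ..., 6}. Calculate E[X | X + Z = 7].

3

Outcomes with X + Z = 7: (1,6), (2,5), (3,4), (4,3), (5,2), each with probability 1/30.
E[X | X + Z = 7] = (1 + 2 + 3 + 4 + 5) / 5 = 3.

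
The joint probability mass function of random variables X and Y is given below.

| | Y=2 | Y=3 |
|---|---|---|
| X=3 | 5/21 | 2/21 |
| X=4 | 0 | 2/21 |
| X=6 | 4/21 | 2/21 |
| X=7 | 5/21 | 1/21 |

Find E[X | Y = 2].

P(Y = 2) = 2/3.
Σ X·P over the event = 3·(5/21) + 6·(4/21) + 7·(5/21) = 74/21.
E[X | Y = 2] = (74/21) / (2/3) = 37/7.

37/7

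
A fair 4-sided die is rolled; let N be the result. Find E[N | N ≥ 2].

3

Given N ≥ 2, N is equally likely to be any of {2, 3, 4}.
E[N | N ≥ 2] = (2 + 3 + 4) / 3 = 3.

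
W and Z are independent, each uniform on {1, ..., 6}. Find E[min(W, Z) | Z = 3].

5/2

Outcomes with Z = 3: (1,3), (2,3), (3,3), (4,3), (5,3), (6,3), each with probability 1/36.
E[min(W, Z) | Z = 3] = (1 + 2 + 3 + 3 + 3 + 3) / 6 = 5/2.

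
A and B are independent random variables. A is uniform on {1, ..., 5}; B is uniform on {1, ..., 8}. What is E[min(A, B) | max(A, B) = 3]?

9/5

Outcomes with max(A, B) = 3: (1,3), (2,3), (3,1), (3,2), (3,3), each with probability 1/40.
E[min(A, B) | max(A, B) = 3] = (1 + 2 + 1 + 2 + 3) / 5 = 9/5.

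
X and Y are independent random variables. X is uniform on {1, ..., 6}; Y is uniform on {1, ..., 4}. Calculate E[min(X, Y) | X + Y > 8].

Outcomes with X + Y > 8: (5,4), (6,3), (6,4), each with probability 1/24.
E[min(X, Y) | X + Y > 8] = (4 + 3 + 4) / 3 = 11/3.

11/3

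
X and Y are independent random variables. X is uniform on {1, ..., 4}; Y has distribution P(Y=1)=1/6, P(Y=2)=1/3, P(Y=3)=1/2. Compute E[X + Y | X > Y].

11/2

P(X > Y) = 5/12.
Summing (X+Y)·P(x,y) over outcomes with X > Y gives 55/24.
E[X + Y | X > Y] = (55/24) / (5/12) = 11/2.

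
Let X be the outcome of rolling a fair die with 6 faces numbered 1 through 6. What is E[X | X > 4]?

Given X > 4, X is equally likely to be any of {5, 6}.
E[X | X > 4] = (5 + 6) / 2 = 11/2.

11/2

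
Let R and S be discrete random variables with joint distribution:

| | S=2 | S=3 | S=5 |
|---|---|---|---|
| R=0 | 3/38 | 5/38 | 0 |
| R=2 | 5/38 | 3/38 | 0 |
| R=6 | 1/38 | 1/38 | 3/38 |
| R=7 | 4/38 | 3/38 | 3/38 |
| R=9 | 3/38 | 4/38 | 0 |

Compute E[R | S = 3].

P(S = 3) = 8/19.
Σ R·P over the event = 0·(5/38) + 2·(3/38) + 6·(1/38) + 7·(3/38) + 9·(4/38) = 69/38.
E[R | S = 3] = (69/38) / (8/19) = 69/16.

69/16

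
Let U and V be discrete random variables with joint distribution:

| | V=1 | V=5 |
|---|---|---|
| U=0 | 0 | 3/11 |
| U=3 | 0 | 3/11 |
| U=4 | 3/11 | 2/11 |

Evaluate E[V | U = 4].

13/5

P(U = 4) = 5/11.
Σ V·P over the event = 1·(3/11) + 5·(2/11) = 13/11.
E[V | U = 4] = (13/11) / (5/11) = 13/5.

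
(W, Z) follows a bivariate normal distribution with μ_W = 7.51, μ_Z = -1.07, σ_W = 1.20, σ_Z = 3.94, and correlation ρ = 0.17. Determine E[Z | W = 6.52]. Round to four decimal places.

-1.6226

For a bivariate normal, E[Z | W=x] = μ_Z + ρ·(σ_Z/σ_W)·(x − μ_W).
E[Z | W=6.52] = -1.07 + (0.17)·(3.94/1.20)·(6.52 − (7.51)) = -1.07 + (0.55817)·(-0.99) = -1.6226.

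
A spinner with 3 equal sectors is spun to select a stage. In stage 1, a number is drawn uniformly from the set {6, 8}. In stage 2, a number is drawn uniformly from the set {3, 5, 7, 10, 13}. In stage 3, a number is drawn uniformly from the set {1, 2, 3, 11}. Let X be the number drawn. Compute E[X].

377/60

E[X | stage 1] = (6+8)/2 = 7.
E[X | stage 2] = (3+5+7+10+13)/5 = 38/5.
E[X | stage 3] = (1+2+3+11)/4 = 17/4.
E[X] = (1/3)·(7) + (1/3)·(38/5) + (1/3)·(17/4) = 377/60.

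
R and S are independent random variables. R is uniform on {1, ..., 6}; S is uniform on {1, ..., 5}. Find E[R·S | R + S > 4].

P(R + S > 4) = 4/5.
Summing RS·P(x,y) over outcomes with R + S > 4 gives 10.
E[R·S | R + S > 4] = (10) / (4/5) = 25/2.

25/2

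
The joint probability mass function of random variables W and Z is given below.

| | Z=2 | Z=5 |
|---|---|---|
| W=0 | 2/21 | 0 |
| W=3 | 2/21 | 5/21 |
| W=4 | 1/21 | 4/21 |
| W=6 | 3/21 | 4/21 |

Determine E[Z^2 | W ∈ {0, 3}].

47/3

P(W ∈ {0, 3}) = 3/7.
Σ Z^2·P over the event = 4·(2/21) + 4·(2/21) + 25·(5/21) = 47/7.
E[Z^2 | W ∈ {0, 3}] = (47/7) / (3/7) = 47/3.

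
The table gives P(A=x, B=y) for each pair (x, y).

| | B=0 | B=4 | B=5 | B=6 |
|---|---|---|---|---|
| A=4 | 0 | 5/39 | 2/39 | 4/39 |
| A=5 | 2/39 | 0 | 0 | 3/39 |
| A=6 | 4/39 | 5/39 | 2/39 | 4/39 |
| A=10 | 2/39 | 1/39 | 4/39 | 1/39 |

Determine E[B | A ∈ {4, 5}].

P(A ∈ {4, 5}) = 16/39.
Summing B·P(A=x,B=y) over the conditioning event gives 24/13.
E[B | A ∈ {4, 5}] = (24/13) / (16/39) = 9/2.

9/2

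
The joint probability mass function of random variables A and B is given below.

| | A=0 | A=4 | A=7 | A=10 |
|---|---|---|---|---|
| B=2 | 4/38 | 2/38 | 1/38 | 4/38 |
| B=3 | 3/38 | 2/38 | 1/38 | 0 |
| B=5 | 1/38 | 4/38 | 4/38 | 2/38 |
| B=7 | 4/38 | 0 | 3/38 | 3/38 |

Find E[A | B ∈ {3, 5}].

P(B ∈ {3, 5}) = 17/38.
Σ A·P over the event = 0·(3/38) + 0·(1/38) + 4·(2/38) + 4·(4/38) + 7·(1/38) + 7·(4/38) + 10·(2/38) = 79/38.
E[A | B ∈ {3, 5}] = (79/38) / (17/38) = 79/17.

79/17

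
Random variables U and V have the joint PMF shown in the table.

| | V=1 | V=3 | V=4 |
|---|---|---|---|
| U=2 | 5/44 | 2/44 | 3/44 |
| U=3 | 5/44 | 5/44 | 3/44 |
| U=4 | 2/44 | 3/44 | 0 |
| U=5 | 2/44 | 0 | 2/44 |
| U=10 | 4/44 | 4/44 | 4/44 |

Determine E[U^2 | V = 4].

163/4

P(V = 4) = 3/11.
Summing U^2·P(U=x,V=y) over the conditioning event gives 489/44.
E[U^2 | V = 4] = (489/44) / (3/11) = 163/4.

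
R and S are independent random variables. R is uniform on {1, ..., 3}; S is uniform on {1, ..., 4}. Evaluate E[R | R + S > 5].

Outcomes with R + S > 5: (2,4), (3,3), (3,4), each with probability 1/12.
E[R | R + S > 5] = (2 + 3 + 3) / 3 = 8/3.

8/3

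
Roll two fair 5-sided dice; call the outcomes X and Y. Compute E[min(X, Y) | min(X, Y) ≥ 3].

32/9

Outcomes with min(X, Y) ≥ 3: (3,3), (3,4), (3,5), (4,3), (4,4), (4,5), (5,3), (5,4), (5,5), each with probability 1/25.
E[min(X, Y) | min(X, Y) ≥ 3] = (3 + 3 + 3 + 3 + 4 + 4 + 3 + 4 + 5) / 9 = 32/9.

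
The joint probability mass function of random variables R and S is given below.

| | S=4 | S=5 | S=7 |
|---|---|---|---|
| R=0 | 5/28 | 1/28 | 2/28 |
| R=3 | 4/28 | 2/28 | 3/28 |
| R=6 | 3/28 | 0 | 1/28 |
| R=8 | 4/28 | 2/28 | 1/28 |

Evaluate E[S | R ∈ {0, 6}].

P(R ∈ {0, 6}) = 3/7.
Σ S·P over the event = 4·(5/28) + 5·(1/28) + 7·(2/28) + 4·(3/28) + 7·(1/28) = 29/14.
E[S | R ∈ {0, 6}] = (29/14) / (3/7) = 29/6.

29/6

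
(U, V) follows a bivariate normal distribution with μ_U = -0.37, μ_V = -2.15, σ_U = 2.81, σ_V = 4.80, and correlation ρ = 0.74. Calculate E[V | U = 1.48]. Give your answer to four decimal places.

0.1885

E[V | U=x] = μ_V + ρ(σ_V/σ_U)(x − μ_U) for jointly normal variables.
E[V | U=1.48] = -2.15 + (0.74)·(4.80/2.81)·(1.48 − (-0.37)) = -2.15 + (1.26406)·(1.85) = 0.1885.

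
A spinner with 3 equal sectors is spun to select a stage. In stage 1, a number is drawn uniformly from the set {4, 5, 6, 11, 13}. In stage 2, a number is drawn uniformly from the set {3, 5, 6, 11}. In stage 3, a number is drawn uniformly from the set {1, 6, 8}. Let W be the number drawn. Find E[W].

127/20

E[W | stage 1] = (4+5+6+11+13)/5 = 39/5.
E[W | stage 2] = (3+5+6+11)/4 = 25/4.
E[W | stage 3] = (1+6+8)/3 = 5.
By the law of total expectation,
E[W] = (1/3)·(39/5) + (1/3)·(25/4) + (1/3)·(5) = 127/20.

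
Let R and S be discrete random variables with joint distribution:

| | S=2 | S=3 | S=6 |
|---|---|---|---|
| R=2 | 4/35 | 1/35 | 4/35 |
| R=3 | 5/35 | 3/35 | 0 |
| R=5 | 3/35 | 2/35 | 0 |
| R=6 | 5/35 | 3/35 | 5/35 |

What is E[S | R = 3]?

19/8

P(R = 3) = 8/35.
Σ S·P over the event = 2·(5/35) + 3·(3/35) = 19/35.
E[S | R = 3] = (19/35) / (8/35) = 19/8.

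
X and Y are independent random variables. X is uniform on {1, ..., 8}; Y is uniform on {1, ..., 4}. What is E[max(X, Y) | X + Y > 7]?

P(X + Y > 7) = 7/16.
Summing max(X,Y)·P(x,y) over outcomes with X + Y > 7 gives 23/8.
E[max(X, Y) | X + Y > 7] = (23/8) / (7/16) = 46/7.

46/7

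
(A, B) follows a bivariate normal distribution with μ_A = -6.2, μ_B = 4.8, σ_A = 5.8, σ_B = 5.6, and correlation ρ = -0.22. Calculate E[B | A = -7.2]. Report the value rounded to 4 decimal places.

The regression of B on A has slope ρ·σ_B/σ_A and passes through (μ_A, μ_B).
E[B | A=-7.2] = 4.8 + (-0.22)·(5.6/5.8)·(-7.2 − (-6.2)) = 4.8 + (-0.21241)·(-1) = 5.0124.

5.0124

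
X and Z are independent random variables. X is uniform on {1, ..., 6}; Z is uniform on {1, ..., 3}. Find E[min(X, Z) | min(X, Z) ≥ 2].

Outcomes with min(X, Z) ≥ 2: (2,2), (2,3), (3,2), (3,3), (4,2), (4,3), (5,2), (5,3), (6,2), (6,3), each with probability 1/18.
E[min(X, Z) | min(X, Z) ≥ 2] = (2 + 2 + 2 + 3 + 2 + 3 + 2 + 3 + 2 + 3) / 10 = 12/5.

12/5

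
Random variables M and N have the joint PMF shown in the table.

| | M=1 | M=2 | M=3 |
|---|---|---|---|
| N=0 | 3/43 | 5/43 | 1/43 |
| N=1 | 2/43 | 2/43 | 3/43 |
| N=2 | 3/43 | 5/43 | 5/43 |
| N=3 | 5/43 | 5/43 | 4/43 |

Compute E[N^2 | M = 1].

P(M = 1) = 13/43.
Summing N^2·P(M=x,N=y) over the conditioning event gives 59/43.
E[N^2 | M = 1] = (59/43) / (13/43) = 59/13.

59/13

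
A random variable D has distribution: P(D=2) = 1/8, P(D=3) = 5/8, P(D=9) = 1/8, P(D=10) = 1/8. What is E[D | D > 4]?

P(D > 4) = 1/4.
Σ over the event: 9·1/8 + 10·1/8 = 19/8.
E[D | D > 4] = (19/8) / (1/4) = 19/2.

19/2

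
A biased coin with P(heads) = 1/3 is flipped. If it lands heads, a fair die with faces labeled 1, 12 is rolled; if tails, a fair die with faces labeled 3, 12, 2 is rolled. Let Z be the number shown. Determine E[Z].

107/18

E[Z | heads] = (1+12)/2 = 13/2.
E[Z | tails] = (3+12+2)/3 = 17/3.
By the law of total expectation,
E[Z] = (1/3)·(13/2) + (2/3)·(17/3) = 107/18.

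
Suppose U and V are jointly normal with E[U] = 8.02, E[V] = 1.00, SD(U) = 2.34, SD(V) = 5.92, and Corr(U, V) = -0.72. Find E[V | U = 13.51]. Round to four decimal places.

-9.0002

E[V | U=x] = μ_V + ρ(σ_V/σ_U)(x − μ_U) for jointly normal variables.
E[V | U=13.51] = 1.00 + (-0.72)·(5.92/2.34)·(13.51 − (8.02)) = 1.00 + (-1.821538)·(5.49) = -9.0002.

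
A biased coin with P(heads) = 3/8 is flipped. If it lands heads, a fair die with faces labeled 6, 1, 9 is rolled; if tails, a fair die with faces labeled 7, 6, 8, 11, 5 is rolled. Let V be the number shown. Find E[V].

E[V | heads] = (6+1+9)/3 = 16/3.
E[V | tails] = (7+6+8+11+5)/5 = 37/5.
By the law of total expectation,
E[V] = (3/8)·(16/3) + (5/8)·(37/5) = 53/8.

53/8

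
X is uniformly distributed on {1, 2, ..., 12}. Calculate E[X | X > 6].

19/2

Given X > 6, X is equally likely to be any of {7, 8, 9, 10, 11, 12}.
E[X | X > 6] = (7 + 8 + 9 + 10 + 11 + 12) / 6 = 19/2.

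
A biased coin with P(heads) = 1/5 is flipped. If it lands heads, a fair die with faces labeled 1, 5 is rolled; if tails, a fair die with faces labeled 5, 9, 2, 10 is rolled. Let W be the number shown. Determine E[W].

E[W | heads] = (1+5)/2 = 3.
E[W | tails] = (5+9+2+10)/4 = 13/2.
E[W] = (1/5)·(3) + (4/5)·(13/2) = 29/5.

29/5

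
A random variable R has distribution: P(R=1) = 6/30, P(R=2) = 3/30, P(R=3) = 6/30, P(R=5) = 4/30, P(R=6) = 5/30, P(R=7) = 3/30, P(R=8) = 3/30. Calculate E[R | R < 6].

50/19

P(R < 6) = 19/30.
Σ over the event: 1·1/5 + 2·1/10 + 3·1/5 + 5·2/15 = 5/3.
E[R | R < 6] = (5/3) / (19/30) = 50/19.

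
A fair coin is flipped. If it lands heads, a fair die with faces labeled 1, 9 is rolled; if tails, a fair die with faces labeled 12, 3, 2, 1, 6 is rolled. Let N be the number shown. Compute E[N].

49/10

E[N | heads] = (1+9)/2 = 5.
E[N | tails] = (12+3+2+1+6)/5 = 24/5.
E[N] = (1/2)·(5) + (1/2)·(24/5) = 49/10.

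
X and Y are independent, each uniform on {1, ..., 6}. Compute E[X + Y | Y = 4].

Outcomes with Y = 4: (1,4), (2,4), (3,4), (4,4), (5,4), (6,4), each with probability 1/36.
E[X + Y | Y = 4] = (5 + 6 + 7 + 8 + 9 + 10) / 6 = 15/2.

15/2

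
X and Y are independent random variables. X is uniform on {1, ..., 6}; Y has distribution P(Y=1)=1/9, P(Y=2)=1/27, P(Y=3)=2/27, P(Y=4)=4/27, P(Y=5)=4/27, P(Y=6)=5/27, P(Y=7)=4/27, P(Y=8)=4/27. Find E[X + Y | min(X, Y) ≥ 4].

P(min(X, Y) ≥ 4) = 7/18.
Summing (X+Y)·P(x,y) over outcomes with min(X, Y) ≥ 4 gives 77/18.
E[X + Y | min(X, Y) ≥ 4] = (77/18) / (7/18) = 11.

11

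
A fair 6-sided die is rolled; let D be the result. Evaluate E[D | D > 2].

Given D > 2, D is equally likely to be any of {3, 4, 5, 6}.
E[D | D > 2] = (3 + 4 + 5 + 6) / 4 = 9/2.

9/2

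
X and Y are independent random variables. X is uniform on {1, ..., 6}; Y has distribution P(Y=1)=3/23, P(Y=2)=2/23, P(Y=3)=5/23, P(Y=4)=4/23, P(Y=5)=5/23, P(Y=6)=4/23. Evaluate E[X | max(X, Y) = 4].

P(max(X, Y) = 4) = 13/69.
Summing X·P(x,y) over outcomes with max(X, Y) = 4 gives 40/69.
E[X | max(X, Y) = 4] = (40/69) / (13/69) = 40/13.

40/13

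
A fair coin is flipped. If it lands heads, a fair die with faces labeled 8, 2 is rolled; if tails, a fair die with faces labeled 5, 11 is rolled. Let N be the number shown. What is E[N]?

E[N | heads] = (8+2)/2 = 5.
E[N | tails] = (5+11)/2 = 8.
E[N] = (1/2)·(5) + (1/2)·(8) = 13/2.

13/2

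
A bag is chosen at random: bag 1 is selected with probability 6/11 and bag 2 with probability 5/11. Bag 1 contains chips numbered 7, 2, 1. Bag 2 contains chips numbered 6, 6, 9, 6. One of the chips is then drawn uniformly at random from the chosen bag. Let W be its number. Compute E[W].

E[W | bag 1] = (7+2+1)/3 = 10/3.
E[W | bag 2] = (6+6+9+6)/4 = 27/4.
By the law of total expectation,
E[W] = (6/11)·(10/3) + (5/11)·(27/4) = 215/44.

215/44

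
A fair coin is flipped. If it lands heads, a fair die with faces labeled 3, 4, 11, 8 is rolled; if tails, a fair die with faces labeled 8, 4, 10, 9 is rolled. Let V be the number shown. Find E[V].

E[V | heads] = (3+4+11+8)/4 = 13/2.
E[V | tails] = (8+4+10+9)/4 = 31/4.
By the law of total expectation,
E[V] = (1/2)·(13/2) + (1/2)·(31/4) = 57/8.

57/8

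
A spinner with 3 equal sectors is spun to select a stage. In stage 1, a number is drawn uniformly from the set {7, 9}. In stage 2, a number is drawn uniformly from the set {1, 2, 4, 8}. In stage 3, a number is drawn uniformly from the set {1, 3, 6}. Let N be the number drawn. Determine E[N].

E[N | stage 1] = (7+9)/2 = 8.
E[N | stage 2] = (1+2+4+8)/4 = 15/4.
E[N | stage 3] = (1+3+6)/3 = 10/3.
E[N] = (1/3)·(8) + (1/3)·(15/4) + (1/3)·(10/3) = 181/36.

181/36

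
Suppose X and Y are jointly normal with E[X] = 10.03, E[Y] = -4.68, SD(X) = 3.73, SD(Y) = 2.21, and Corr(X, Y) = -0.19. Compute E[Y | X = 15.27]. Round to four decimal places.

For a bivariate normal, E[Y | X=x] = μ_Y + ρ·(σ_Y/σ_X)·(x − μ_X).
E[Y | X=15.27] = -4.68 + (-0.19)·(2.21/3.73)·(15.27 − (10.03)) = -4.68 + (-0.11257)·(5.24) = -5.2699.

-5.2699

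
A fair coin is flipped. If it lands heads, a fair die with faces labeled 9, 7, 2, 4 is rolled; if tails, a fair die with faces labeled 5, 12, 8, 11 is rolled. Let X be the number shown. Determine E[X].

29/4

E[X | heads] = (9+7+2+4)/4 = 11/2.
E[X | tails] = (5+12+8+11)/4 = 9.
E[X] = (1/2)·(11/2) + (1/2)·(9) = 29/4.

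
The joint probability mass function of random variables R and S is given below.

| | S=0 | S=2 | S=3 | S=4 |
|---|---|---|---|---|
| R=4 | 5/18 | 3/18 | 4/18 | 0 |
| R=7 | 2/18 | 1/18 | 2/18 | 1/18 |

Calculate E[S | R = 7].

P(R = 7) = 1/3.
Σ S·P over the event = 0·(2/18) + 2·(1/18) + 3·(2/18) + 4·(1/18) = 2/3.
E[S | R = 7] = (2/3) / (1/3) = 2.

2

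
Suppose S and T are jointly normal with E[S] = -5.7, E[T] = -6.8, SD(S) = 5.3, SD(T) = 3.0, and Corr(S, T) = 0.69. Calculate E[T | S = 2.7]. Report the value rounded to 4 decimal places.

-3.5192

E[T | S=x] = μ_T + ρ(σ_T/σ_S)(x − μ_S) for jointly normal variables.
E[T | S=2.7] = -6.8 + (0.69)·(3.0/5.3)·(2.7 − (-5.7)) = -6.8 + (0.39057)·(8.4) = -3.5192.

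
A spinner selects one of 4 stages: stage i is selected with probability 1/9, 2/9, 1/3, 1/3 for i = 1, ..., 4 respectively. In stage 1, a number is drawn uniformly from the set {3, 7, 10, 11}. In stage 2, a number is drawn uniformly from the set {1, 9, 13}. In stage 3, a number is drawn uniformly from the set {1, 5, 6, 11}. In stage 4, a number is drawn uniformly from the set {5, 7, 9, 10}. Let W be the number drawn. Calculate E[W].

E[W | stage 1] = (3+7+10+11)/4 = 31/4.
E[W | stage 2] = (1+9+13)/3 = 23/3.
E[W | stage 3] = (1+5+6+11)/4 = 23/4.
E[W | stage 4] = (5+7+9+10)/4 = 31/4.
By the law of total expectation,
E[W] = (1/9)·(31/4) + (2/9)·(23/3) + (1/3)·(23/4) + (1/3)·(31/4) = 763/108.

763/108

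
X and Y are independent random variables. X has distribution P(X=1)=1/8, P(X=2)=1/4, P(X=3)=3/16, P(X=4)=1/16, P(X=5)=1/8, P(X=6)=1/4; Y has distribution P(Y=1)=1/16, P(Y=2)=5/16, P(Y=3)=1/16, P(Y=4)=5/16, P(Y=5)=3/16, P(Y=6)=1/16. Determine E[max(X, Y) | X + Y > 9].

P(X + Y > 9) = 45/256.
Summing max(X,Y)·P(x,y) over outcomes with X + Y > 9 gives 33/32.
E[max(X, Y) | X + Y > 9] = (33/32) / (45/256) = 88/15.

88/15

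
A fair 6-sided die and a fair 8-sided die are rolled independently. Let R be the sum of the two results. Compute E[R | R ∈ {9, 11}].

P(R ∈ {9, 11}) = 5/24.
Σ over the event: 9·1/8 + 11·1/12 = 49/24.
E[R | R ∈ {9, 11}] = (49/24) / (5/24) = 49/5.

49/5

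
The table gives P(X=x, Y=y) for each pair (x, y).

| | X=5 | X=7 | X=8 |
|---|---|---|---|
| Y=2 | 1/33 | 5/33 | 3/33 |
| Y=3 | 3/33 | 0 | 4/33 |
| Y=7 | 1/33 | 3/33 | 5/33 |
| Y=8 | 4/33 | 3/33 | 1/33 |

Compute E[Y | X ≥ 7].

29/6

P(X ≥ 7) = 8/11.
Summing Y·P(X=x,Y=y) over the conditioning event gives 116/33.
E[Y | X ≥ 7] = (116/33) / (8/11) = 29/6.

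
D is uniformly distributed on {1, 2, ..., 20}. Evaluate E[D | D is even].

11

Given D is even, D is equally likely to be any of {2, 4, 6, 8, 10, 12, 14, 16, 18, 20}.
E[D | D is even] = (2 + 4 + 6 + 8 + 10 + 12 + 14 + 16 + 18 + 20) / 10 = 11.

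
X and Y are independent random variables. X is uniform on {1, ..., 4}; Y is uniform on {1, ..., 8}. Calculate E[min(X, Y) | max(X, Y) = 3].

9/5

Outcomes with max(X, Y) = 3: (1,3), (2,3), (3,1), (3,2), (3,3), each with probability 1/32.
E[min(X, Y) | max(X, Y) = 3] = (1 + 2 + 1 + 2 + 3) / 5 = 9/5.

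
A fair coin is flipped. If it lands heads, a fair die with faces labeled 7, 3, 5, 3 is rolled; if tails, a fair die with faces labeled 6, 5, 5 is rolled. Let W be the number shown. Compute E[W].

59/12

E[W | heads] = (7+3+5+3)/4 = 9/2.
E[W | tails] = (6+5+5)/3 = 16/3.
E[W] = (1/2)·(9/2) + (1/2)·(16/3) = 59/12.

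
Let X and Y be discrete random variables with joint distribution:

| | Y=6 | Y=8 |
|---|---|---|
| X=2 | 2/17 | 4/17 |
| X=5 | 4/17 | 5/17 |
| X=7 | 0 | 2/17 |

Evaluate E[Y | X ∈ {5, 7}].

P(X ∈ {5, 7}) = 11/17.
Summing Y·P(X=x,Y=y) over the conditioning event gives 80/17.
E[Y | X ∈ {5, 7}] = (80/17) / (11/17) = 80/11.

80/11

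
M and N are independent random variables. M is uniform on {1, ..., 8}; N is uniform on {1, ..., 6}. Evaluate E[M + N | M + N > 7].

272/27

P(M + N > 7) = 9/16.
Summing (M+N)·P(x,y) over outcomes with M + N > 7 gives 17/3.
E[M + N | M + N > 7] = (17/3) / (9/16) = 272/27.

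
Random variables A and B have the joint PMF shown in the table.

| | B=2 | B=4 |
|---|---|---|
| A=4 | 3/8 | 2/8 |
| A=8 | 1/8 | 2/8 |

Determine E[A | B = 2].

P(B = 2) = 1/2.
Summing A·P(A=x,B=y) over the conditioning event gives 5/2.
E[A | B = 2] = (5/2) / (1/2) = 5.

5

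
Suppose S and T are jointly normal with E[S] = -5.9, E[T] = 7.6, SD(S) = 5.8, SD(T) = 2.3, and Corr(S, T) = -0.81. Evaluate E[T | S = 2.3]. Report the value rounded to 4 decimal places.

The regression of T on S has slope ρ·σ_T/σ_S and passes through (μ_S, μ_T).
E[T | S=2.3] = 7.6 + (-0.81)·(2.3/5.8)·(2.3 − (-5.9)) = 7.6 + (-0.32121)·(8.2) = 4.9661.

4.9661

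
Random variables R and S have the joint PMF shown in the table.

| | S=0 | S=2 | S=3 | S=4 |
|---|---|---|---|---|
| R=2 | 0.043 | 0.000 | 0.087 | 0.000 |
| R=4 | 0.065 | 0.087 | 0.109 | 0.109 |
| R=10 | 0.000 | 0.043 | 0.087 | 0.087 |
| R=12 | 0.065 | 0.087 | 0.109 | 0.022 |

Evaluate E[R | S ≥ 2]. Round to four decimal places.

P(S ≥ 2) = 0.827.
Summing R·P(R=x,S=y) over the conditioning event gives 6.180.
E[R | S ≥ 2] = (6.180) / (0.827) = 7.4728.

7.4728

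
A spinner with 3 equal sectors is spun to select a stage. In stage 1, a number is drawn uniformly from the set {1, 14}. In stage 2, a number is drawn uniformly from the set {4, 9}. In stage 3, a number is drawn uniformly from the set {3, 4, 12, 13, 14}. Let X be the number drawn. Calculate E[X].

116/15

E[X | stage 1] = (1+14)/2 = 15/2.
E[X | stage 2] = (4+9)/2 = 13/2.
E[X | stage 3] = (3+4+12+13+14)/5 = 46/5.
E[X] = (1/3)·(15/2) + (1/3)·(13/2) + (1/3)·(46/5) = 116/15.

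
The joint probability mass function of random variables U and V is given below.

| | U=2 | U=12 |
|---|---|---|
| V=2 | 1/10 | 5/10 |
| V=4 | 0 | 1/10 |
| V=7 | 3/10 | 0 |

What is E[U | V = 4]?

P(V = 4) = 1/10.
Σ U·P over the event = 12·(1/10) = 6/5.
E[U | V = 4] = (6/5) / (1/10) = 12.

12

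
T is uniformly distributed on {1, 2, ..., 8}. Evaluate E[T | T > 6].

15/2

Given T > 6, T is equally likely to be any of {7, 8}.
E[T | T > 6] = (7 + 8) / 2 = 15/2.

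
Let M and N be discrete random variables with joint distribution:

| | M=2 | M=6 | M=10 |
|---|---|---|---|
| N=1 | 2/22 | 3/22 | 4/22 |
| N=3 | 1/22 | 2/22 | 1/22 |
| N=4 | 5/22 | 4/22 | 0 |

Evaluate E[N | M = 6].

25/9

P(M = 6) = 9/22.
Σ N·P over the event = 1·(3/22) + 3·(2/22) + 4·(4/22) = 25/22.
E[N | M = 6] = (25/22) / (9/22) = 25/9.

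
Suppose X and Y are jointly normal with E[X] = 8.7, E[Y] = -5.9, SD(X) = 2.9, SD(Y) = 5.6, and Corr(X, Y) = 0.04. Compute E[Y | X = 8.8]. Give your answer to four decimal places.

E[Y | X=x] = μ_Y + ρ(σ_Y/σ_X)(x − μ_X) for jointly normal variables.
E[Y | X=8.8] = -5.9 + (0.04)·(5.6/2.9)·(8.8 − (8.7)) = -5.9 + (0.077241)·(0.1) = -5.8923.

-5.8923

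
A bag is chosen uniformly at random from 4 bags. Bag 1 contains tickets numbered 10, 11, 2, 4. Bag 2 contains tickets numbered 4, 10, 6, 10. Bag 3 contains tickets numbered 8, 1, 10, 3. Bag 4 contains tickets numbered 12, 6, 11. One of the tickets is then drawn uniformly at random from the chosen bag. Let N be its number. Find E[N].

E[N | bag 1] = (10+11+2+4)/4 = 27/4.
E[N | bag 2] = (4+10+6+10)/4 = 15/2.
E[N | bag 3] = (8+1+10+3)/4 = 11/2.
E[N | bag 4] = (12+6+11)/3 = 29/3.
By the law of total expectation,
E[N] = (1/4)·(27/4) + (1/4)·(15/2) + (1/4)·(11/2) + (1/4)·(29/3) = 353/48.

353/48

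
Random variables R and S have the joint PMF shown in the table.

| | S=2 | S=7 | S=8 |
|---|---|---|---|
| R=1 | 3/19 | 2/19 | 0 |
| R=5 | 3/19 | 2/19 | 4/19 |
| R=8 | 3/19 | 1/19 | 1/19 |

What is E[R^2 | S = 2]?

30

P(S = 2) = 9/19.
Σ R^2·P over the event = 1·(3/19) + 25·(3/19) + 64·(3/19) = 270/19.
E[R^2 | S = 2] = (270/19) / (9/19) = 30.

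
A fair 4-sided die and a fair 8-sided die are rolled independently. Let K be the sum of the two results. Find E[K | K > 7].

P(K > 7) = 7/16.
Σ over the event: 8·1/8 + 9·1/8 + 10·3/32 + 11·1/16 + 12·1/32 = 33/8.
E[K | K > 7] = (33/8) / (7/16) = 66/7.

66/7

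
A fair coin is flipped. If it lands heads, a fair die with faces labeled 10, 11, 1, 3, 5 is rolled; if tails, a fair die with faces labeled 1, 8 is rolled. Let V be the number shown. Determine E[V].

21/4

E[V | heads] = (10+11+1+3+5)/5 = 6.
E[V | tails] = (1+8)/2 = 9/2.
By the law of total expectation,
E[V] = (1/2)·(6) + (1/2)·(9/2) = 21/4.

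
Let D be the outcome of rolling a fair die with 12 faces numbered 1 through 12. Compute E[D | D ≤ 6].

7/2

Given D ≤ 6, D is equally likely to be any of {1, 2, 3, 4, 5, 6}.
E[D | D ≤ 6] = (1 + 2 + 3 + 4 + 5 + 6) / 6 = 7/2.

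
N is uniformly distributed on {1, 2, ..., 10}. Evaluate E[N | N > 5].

8

Given N > 5, N is equally likely to be any of {6, 7, 8, 9, 10}.
E[N | N > 5] = (6 + 7 + 8 + 9 + 10) / 5 = 8.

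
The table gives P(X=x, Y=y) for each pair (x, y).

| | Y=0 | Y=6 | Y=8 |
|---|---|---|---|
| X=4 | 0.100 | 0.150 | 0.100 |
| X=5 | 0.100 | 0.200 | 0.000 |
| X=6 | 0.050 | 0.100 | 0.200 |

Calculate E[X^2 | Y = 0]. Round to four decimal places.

P(Y = 0) = 0.250.
Σ X^2·P over the event = 16·(0.100) + 25·(0.100) + 36·(0.050) = 5.900.
E[X^2 | Y = 0] = (5.900) / (0.250) = 23.6000.

23.6000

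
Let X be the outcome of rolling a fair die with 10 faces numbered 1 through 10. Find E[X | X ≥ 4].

7

Given X ≥ 4, X is equally likely to be any of {4, 5, 6, 7, 8, 9, 10}.
E[X | X ≥ 4] = (4 + 5 + 6 + 7 + 8 + 9 + 10) / 7 = 7.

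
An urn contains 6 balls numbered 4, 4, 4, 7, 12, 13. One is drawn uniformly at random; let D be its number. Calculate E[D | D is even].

P(D is even) = 2/3.
Σ over the event: 4·1/2 + 12·1/6 = 4.
E[D | D is even] = (4) / (2/3) = 6.

6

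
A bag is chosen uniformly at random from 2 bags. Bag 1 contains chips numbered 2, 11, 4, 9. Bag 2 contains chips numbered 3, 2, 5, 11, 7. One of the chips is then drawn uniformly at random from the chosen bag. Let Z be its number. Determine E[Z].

121/20

E[Z | bag 1] = (2+11+4+9)/4 = 13/2.
E[Z | bag 2] = (3+2+5+11+7)/5 = 28/5.
E[Z] = (1/2)·(13/2) + (1/2)·(28/5) = 121/20.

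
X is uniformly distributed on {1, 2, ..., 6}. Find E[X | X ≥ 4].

5

Given X ≥ 4, X is equally likely to be any of {4, 5, 6}.
E[X | X ≥ 4] = (4 + 5 + 6) / 3 = 5.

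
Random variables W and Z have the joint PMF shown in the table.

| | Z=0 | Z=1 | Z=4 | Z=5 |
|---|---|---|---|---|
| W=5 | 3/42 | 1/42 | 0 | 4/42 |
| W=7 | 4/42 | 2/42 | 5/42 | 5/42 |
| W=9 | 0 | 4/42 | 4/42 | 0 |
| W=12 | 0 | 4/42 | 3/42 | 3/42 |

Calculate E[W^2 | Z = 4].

1001/12

P(Z = 4) = 2/7.
Σ W^2·P over the event = 49·(5/42) + 81·(4/42) + 144·(3/42) = 143/6.
E[W^2 | Z = 4] = (143/6) / (2/7) = 1001/12.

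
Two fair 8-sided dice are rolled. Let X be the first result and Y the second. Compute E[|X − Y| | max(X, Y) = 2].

2/3

P(max(X, Y) = 2) = 3/64.
Summing |X−Y|·P(x,y) over outcomes with max(X, Y) = 2 gives 1/32.
E[|X − Y| | max(X, Y) = 2] = (1/32) / (3/64) = 2/3.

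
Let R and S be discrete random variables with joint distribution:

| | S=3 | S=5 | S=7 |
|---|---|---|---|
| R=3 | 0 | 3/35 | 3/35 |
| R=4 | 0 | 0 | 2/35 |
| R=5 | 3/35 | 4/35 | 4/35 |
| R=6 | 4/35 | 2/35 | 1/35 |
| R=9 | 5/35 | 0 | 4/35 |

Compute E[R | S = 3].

7

P(S = 3) = 12/35.
Σ R·P over the event = 5·(3/35) + 6·(4/35) + 9·(5/35) = 12/5.
E[R | S = 3] = (12/5) / (12/35) = 7.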